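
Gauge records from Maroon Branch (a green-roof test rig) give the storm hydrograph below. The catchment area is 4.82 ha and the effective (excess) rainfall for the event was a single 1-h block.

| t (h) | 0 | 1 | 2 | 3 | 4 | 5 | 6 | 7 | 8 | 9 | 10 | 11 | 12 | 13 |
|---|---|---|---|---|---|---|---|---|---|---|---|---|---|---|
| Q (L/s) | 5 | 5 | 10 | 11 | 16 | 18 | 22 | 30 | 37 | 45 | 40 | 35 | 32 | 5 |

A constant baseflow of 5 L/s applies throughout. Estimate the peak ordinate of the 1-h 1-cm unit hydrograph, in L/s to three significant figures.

Direct runoff: 0.0, 0.0, 5.0, 6.0, 11.0, 13.0, 17.0, 25.0, 32.0, 40.0, 35.0, 30.0, 27.0, 0.0 L/s; ΣQ_DR = 241.0 L/s, peak = 40.0 L/s.
Runoff depth d = ΣQ_DR·Δt / A = 241.0 × 3600 / (4.82 ha) = 18.00 mm.
The 1-cm UH is the DRH scaled by (10 mm)/d, so U_p = 40.0 × 10/18.00 = 22.2 L/s.

U_p ≈ 22.2 L/s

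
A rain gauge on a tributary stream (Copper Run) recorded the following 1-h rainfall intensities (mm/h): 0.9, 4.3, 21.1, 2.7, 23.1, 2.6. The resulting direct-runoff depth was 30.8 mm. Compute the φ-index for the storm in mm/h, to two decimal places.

Only the 2 blocks with intensity above φ contribute runoff: 21.1, 23.1 mm/h.
Σ(I−φ)·Δt = d  ⇒  (21.1+23.1 − 2φ)·1 = 30.8
φ = (44.20 − 30.8/1) / 2 = 6.70 mm/h.

φ ≈ 6.70 mm/h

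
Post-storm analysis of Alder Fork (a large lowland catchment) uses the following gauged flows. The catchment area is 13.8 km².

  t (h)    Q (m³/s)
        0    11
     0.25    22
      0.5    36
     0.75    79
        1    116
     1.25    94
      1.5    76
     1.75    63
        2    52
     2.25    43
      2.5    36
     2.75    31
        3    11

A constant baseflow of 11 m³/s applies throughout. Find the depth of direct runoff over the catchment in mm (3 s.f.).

d ≈ 34.4 mm

Direct runoff: 0.0, 11.0, 25.0, 68.0, 105.0, 83.0, 65.0, 52.0, 41.0, 32.0, 25.0, 20.0, 0.0 m³/s; ΣQ_DR = 527.0 m³/s.
V = ΣQ_DR · Δt = 527.0 × 900 s = 4.743 × 10^5 m³.
Over A = 13.8 km², depth = V / A = 34.4 mm.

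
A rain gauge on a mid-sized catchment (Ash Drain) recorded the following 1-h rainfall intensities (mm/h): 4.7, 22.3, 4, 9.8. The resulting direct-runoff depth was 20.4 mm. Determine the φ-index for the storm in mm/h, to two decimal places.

Only the 2 blocks with intensity above φ contribute runoff: 22.3, 9.8 mm/h.
Σ(I−φ)·Δt = d  ⇒  (22.3+9.8 − 2φ)·1 = 20.4
φ = (32.10 − 20.4/1) / 2 = 5.85 mm/h.

φ ≈ 5.85 mm/h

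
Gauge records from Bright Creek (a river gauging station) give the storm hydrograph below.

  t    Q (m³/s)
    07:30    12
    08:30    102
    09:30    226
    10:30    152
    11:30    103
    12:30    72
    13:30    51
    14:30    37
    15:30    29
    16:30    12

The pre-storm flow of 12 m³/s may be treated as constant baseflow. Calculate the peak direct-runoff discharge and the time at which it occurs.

Q_p = 214.0 m³/s at t = 09:30

Subtracting baseflow gives direct-runoff ordinates: 0.0, 90.0, 214.0, 140.0, 91.0, 60.0, 39.0, 25.0, 17.0, 0.0 m³/s.
The maximum is 214.0 m³/s, occurring at the reading for t = 09:30.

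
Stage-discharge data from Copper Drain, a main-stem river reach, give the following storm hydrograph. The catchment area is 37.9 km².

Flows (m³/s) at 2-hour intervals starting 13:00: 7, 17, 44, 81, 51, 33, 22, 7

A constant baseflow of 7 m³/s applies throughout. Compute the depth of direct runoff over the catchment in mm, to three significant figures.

d ≈ 39.1 mm

Direct runoff: 0.0, 10.0, 37.0, 74.0, 44.0, 26.0, 15.0, 0.0 m³/s; ΣQ_DR = 206.0 m³/s.
V = ΣQ_DR · Δt = 206.0 × 7200 s = 1.483 × 10^6 m³.
Over A = 37.9 km², depth = V / A = 39.1 mm.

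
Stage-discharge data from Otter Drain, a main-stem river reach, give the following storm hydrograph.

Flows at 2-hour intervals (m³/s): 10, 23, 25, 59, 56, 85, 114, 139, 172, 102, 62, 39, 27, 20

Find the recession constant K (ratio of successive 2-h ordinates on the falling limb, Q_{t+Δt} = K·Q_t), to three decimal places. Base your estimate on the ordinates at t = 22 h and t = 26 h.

Using the recession-limb readings at t = 22 h and t = 26 h: Q falls from 39 to 20 m³/s over 2 intervals.
K = (Q₂/Q₁)^(1/2) = (20/39)^(1/2) = 0.716.

K ≈ 0.716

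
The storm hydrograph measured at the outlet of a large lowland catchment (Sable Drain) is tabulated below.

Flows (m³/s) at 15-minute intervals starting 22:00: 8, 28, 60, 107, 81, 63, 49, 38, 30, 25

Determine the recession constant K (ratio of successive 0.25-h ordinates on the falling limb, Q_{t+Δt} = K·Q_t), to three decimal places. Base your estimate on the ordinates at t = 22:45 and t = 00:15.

K ≈ 0.785

Using the recession-limb readings at t = 22:45 and t = 00:15: Q falls from 107 to 25 m³/s over 6 intervals.
K = (Q₂/Q₁)^(1/6) = (25/107)^(1/6) = 0.785.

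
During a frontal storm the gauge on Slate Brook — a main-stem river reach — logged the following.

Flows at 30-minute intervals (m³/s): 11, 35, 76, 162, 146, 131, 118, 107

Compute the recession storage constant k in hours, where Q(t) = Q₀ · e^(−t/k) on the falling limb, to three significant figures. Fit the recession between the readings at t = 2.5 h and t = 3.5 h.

k ≈ 4.94 h

On the falling limb, Q drops from 131 to 107 m³/s between t = 2.5 h and t = 3.5 h (Δt = 1 h).
k = −Δt / ln(Q₂/Q₁) = −1 / ln(107/131) = 4.94 h.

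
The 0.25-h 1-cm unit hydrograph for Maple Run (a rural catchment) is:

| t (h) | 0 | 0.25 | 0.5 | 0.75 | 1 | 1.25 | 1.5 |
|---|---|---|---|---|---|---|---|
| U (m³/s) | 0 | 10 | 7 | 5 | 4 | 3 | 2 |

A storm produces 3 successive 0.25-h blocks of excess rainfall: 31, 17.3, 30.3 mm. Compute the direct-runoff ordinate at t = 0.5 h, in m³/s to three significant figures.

By discrete convolution, Q_j = Σ (P_i / 10 mm) · U_{j−i}.
At t = 0.5 h (j=2): Q = (31/10)·7 + (17.3/10)·10 + (30.3/10)·0 = 39.0 m³/s.

Q ≈ 39.0 m³/s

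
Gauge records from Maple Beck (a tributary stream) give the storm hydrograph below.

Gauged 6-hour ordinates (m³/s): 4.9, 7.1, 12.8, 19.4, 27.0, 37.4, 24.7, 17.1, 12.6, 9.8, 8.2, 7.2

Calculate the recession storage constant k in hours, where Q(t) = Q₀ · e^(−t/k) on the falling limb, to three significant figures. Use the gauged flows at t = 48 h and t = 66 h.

k ≈ 32.2 h

On the falling limb, Q drops from 12.6 to 7.2 m³/s between t = 48 h and t = 66 h (Δt = 18 h).
k = −Δt / ln(Q₂/Q₁) = −18 / ln(7.2/12.6) = 32.2 h.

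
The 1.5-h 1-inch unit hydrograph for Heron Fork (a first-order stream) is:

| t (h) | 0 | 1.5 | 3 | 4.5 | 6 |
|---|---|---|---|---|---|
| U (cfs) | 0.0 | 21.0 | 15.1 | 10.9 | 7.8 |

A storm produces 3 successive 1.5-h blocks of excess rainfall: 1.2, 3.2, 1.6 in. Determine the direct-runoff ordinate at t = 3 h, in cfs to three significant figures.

Q ≈ 85.3 cfs

By discrete convolution, Q_j = Σ (P_i / 1 in) · U_{j−i}.
At t = 3 h (j=2): Q = (1.2/1)·15.1 + (3.2/1)·21.0 + (1.6/1)·0.0 = 85.3 cfs.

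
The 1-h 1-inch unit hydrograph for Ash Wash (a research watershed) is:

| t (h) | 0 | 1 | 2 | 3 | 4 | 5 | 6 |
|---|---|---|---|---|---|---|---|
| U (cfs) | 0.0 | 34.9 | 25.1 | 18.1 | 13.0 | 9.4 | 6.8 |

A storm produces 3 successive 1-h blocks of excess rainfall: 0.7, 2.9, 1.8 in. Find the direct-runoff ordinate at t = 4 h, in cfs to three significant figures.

By discrete convolution, Q_j = Σ (P_i / 1 in) · U_{j−i}.
At t = 4 h (j=4): Q = (0.7/1)·13.0 + (2.9/1)·18.1 + (1.8/1)·25.1 = 107 cfs.

Q ≈ 107 cfs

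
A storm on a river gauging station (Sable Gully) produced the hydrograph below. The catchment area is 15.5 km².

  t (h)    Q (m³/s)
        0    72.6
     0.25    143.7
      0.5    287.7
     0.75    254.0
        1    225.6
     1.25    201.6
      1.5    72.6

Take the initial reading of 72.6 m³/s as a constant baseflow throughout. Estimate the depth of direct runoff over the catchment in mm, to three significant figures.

d ≈ 43.5 mm

Direct runoff: 0.0, 71.1, 215.1, 181.4, 153.0, 129.0, 0.0 m³/s; ΣQ_DR = 749.6 m³/s.
V = ΣQ_DR · Δt = 749.6 × 900 s = 6.746 × 10^5 m³.
Over A = 15.5 km², depth = V / A = 43.5 mm.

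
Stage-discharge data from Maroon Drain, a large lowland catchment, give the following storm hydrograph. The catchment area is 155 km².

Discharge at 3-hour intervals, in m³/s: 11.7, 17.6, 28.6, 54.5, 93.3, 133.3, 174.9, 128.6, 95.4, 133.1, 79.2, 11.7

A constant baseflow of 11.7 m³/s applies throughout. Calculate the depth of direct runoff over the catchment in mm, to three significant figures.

Direct runoff: 0.0, 5.9, 16.9, 42.8, 81.6, 121.6, 163.2, 116.9, 83.7, 121.4, 67.5, 0.0 m³/s; ΣQ_DR = 821.5 m³/s.
V = ΣQ_DR · Δt = 821.5 × 10800 s = 8.872 × 10^6 m³.
Over A = 155 km², depth = V / A = 57.2 mm.

d ≈ 57.2 mm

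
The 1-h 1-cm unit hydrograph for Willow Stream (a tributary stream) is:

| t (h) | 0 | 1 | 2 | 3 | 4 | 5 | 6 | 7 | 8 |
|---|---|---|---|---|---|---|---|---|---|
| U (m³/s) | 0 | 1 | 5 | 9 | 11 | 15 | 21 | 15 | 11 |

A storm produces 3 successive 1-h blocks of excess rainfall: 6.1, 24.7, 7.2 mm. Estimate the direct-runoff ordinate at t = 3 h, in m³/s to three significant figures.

By discrete convolution, Q_j = Σ (P_i / 10 mm) · U_{j−i}.
At t = 3 h (j=3): Q = (6.1/10)·9 + (24.7/10)·5 + (7.2/10)·1 = 18.6 m³/s.

Q ≈ 18.6 m³/s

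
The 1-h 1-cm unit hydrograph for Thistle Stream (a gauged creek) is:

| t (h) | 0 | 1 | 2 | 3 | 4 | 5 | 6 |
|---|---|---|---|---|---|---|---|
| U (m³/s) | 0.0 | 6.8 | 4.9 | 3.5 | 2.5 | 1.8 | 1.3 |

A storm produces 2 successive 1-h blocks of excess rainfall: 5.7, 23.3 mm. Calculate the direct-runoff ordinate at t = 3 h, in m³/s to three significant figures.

Q ≈ 13.4 m³/s

By discrete convolution, Q_j = Σ (P_i / 10 mm) · U_{j−i}.
At t = 3 h (j=3): Q = (5.7/10)·3.5 + (23.3/10)·4.9 = 13.4 m³/s.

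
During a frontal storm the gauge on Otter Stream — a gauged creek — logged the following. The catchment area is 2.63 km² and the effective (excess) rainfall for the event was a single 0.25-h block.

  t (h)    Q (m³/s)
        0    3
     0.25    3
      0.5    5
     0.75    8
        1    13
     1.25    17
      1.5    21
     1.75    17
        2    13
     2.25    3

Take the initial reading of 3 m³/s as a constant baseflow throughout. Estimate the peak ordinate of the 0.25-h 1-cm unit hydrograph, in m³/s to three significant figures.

Direct runoff: 0.0, 0.0, 2.0, 5.0, 10.0, 14.0, 18.0, 14.0, 10.0, 0.0 m³/s; ΣQ_DR = 73.00 m³/s, peak = 18.0 m³/s.
Runoff depth d = ΣQ_DR·Δt / A = 73.00 × 900 / (2.63 km²) = 24.98 mm.
The 1-cm UH is the DRH scaled by (10 mm)/d, so U_p = 18.0 × 10/24.98 = 7.21 m³/s.

U_p ≈ 7.21 m³/s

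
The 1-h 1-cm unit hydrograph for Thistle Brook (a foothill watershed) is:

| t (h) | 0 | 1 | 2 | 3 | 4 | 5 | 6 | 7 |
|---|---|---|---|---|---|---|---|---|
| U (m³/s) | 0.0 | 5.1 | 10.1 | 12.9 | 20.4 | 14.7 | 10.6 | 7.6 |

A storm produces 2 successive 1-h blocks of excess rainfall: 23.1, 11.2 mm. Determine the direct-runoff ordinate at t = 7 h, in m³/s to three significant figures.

By discrete convolution, Q_j = Σ (P_i / 10 mm) · U_{j−i}.
At t = 7 h (j=7): Q = (23.1/10)·7.6 + (11.2/10)·10.6 = 29.4 m³/s.

Q ≈ 29.4 m³/s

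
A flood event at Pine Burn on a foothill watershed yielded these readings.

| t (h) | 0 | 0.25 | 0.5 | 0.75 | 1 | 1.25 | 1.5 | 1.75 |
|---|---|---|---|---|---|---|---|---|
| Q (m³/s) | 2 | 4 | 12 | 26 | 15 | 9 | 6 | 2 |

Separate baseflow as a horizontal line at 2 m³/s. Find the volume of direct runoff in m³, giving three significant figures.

Direct-runoff ordinates (Q − Q_b): 0.0, 2.0, 10.0, 24.0, 13.0, 7.0, 4.0, 0.0 m³/s.
ΣQ_DR = 60.00 m³/s.
With Δt = 0.25 h = 900 s, V = ΣQ_DR · Δt = 60.00 × 900 = 54000 m³.

V ≈ 54000 m³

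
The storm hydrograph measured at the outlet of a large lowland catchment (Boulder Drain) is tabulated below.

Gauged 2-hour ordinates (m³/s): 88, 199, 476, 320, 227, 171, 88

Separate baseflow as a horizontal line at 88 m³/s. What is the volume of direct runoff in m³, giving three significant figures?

V ≈ 6.86 × 10^6 m³

Direct-runoff ordinates (Q − Q_b): 0.0, 111.0, 388.0, 232.0, 139.0, 83.0, 0.0 m³/s.
ΣQ_DR = 953.0 m³/s.
With Δt = 2 h = 7200 s, V = ΣQ_DR · Δt = 953.0 × 7200 = 6.86 × 10^6 m³.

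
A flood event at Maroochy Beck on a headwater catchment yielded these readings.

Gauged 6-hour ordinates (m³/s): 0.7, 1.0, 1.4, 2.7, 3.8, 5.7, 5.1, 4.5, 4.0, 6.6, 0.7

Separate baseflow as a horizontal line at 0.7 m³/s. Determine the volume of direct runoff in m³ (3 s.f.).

Direct-runoff ordinates (Q − Q_b): 0.0, 0.3, 0.7, 2.0, 3.1, 5.0, 4.4, 3.8, 3.3, 5.9, 0.0 m³/s.
ΣQ_DR = 28.50 m³/s.
With Δt = 6 h = 21600 s, V = ΣQ_DR · Δt = 28.50 × 21600 = 6.16 × 10^5 m³.

V ≈ 6.16 × 10^5 m³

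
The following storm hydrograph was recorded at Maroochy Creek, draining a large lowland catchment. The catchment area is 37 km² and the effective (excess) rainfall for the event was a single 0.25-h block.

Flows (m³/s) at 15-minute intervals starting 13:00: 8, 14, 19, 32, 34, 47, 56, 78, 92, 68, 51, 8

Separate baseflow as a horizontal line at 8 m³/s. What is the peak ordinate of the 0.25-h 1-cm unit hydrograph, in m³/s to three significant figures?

U_p ≈ 84.0 m³/s

Direct runoff: 0.0, 6.0, 11.0, 24.0, 26.0, 39.0, 48.0, 70.0, 84.0, 60.0, 43.0, 0.0 m³/s; ΣQ_DR = 411.0 m³/s, peak = 84.0 m³/s.
Runoff depth d = ΣQ_DR·Δt / A = 411.0 × 900 / (37 km²) = 9.997 mm.
The 1-cm UH is the DRH scaled by (10 mm)/d, so U_p = 84.0 × 10/9.997 = 84.0 m³/s.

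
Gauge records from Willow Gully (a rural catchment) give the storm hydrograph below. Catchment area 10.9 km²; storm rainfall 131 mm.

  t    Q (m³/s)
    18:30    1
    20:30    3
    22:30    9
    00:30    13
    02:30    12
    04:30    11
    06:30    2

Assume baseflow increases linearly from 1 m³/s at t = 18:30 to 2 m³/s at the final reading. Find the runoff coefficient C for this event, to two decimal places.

C ≈ 0.20

ΣQ_DR = 40.50 m³/s; V = ΣQ_DR·Δt = 2.916 × 10^5 m³.
Runoff depth d = V / A = 26.75 mm.
C = d / P = 26.75 / 131 = 0.20.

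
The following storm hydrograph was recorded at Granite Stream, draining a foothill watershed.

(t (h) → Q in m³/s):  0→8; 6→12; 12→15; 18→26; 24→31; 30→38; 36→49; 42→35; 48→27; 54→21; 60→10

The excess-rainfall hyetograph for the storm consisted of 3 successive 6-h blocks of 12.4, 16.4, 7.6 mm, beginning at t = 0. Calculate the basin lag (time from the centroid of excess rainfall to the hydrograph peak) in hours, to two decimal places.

Centroid of excess rainfall: t_c = Σ P_i·t̄_i / ΣP_i = 8.2088 h (block centres at 3, 9, 15 h).
Hydrograph peak occurs at t = 36 h, so basin lag t_L = 36 − 8.2088 = 27.79 h.

t_L ≈ 27.79 h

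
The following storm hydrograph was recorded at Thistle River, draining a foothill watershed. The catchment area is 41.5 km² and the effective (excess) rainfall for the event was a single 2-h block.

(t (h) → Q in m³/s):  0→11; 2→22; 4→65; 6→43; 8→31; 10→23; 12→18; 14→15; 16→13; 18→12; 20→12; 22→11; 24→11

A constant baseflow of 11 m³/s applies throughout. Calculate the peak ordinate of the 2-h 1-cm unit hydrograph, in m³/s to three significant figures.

U_p ≈ 21.6 m³/s

Direct runoff: 0.0, 11.0, 54.0, 32.0, 20.0, 12.0, 7.0, 4.0, 2.0, 1.0, 1.0, 0.0, 0.0 m³/s; ΣQ_DR = 144.0 m³/s, peak = 54.0 m³/s.
Runoff depth d = ΣQ_DR·Δt / A = 144.0 × 7200 / (41.5 km²) = 24.98 mm.
The 1-cm UH is the DRH scaled by (10 mm)/d, so U_p = 54.0 × 10/24.98 = 21.6 m³/s.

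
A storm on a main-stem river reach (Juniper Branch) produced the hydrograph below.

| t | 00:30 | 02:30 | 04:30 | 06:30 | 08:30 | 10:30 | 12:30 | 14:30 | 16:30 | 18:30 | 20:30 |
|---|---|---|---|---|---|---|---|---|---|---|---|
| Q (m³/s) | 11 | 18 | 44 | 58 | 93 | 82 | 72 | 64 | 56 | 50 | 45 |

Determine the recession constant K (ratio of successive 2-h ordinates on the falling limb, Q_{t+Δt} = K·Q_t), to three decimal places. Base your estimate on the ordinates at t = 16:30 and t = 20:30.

Using the recession-limb readings at t = 16:30 and t = 20:30: Q falls from 56 to 45 m³/s over 2 intervals.
K = (Q₂/Q₁)^(1/2) = (45/56)^(1/2) = 0.896.

K ≈ 0.896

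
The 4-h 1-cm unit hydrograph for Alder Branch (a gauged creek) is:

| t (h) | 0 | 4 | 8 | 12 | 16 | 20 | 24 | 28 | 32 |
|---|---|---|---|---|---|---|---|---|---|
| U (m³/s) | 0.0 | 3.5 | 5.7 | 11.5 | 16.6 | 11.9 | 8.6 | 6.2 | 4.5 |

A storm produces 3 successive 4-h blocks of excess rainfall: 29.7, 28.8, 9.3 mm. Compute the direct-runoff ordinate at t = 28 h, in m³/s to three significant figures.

By discrete convolution, Q_j = Σ (P_i / 10 mm) · U_{j−i}.
At t = 28 h (j=7): Q = (29.7/10)·6.2 + (28.8/10)·8.6 + (9.3/10)·11.9 = 54.2 m³/s.

Q ≈ 54.2 m³/s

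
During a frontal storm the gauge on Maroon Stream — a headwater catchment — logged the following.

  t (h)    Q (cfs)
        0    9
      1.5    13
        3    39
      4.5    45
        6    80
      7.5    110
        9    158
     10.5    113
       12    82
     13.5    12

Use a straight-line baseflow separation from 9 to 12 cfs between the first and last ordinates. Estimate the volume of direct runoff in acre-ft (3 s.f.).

V ≈ 68.9 acre-ft

Direct-runoff ordinates (Q − Q_b): 0.00, 3.67, 29.33, 35.00, 69.67, 99.33, 147.00, 101.67, 70.33, 0.00 cfs.
ΣQ_DR = 556.0 cfs.
With Δt = 1.5 h = 5400 s, V = ΣQ_DR · Δt = 556.0 × 5400 = 3.00 × 10^6 ft³ = 68.9 acre-ft.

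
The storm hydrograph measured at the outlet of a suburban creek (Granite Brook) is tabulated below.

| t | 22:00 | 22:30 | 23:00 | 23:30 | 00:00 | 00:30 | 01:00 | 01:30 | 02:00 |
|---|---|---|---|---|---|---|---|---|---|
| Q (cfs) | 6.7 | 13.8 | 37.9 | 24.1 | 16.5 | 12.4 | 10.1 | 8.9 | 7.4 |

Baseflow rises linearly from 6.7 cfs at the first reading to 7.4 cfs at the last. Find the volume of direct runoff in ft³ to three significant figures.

Direct-runoff ordinates (Q − Q_b): 0.00, 7.01, 31.02, 17.14, 9.45, 5.26, 2.88, 1.59, 0.00 cfs.
ΣQ_DR = 74.35 cfs.
With Δt = 0.5 h = 1800 s, V = ΣQ_DR · Δt = 74.35 × 1800 = 1.34 × 10^5 ft³.

V ≈ 1.34 × 10^5 ft³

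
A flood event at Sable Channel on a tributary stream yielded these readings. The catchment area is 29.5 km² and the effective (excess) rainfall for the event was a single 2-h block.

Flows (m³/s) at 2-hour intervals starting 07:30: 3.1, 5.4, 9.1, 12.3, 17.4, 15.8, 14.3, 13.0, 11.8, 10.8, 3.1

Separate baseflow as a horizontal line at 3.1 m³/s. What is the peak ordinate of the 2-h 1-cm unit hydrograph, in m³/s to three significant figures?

U_p ≈ 7.15 m³/s

Direct runoff: 0.0, 2.3, 6.0, 9.2, 14.3, 12.7, 11.2, 9.9, 8.7, 7.7, 0.0 m³/s; ΣQ_DR = 82.00 m³/s, peak = 14.3 m³/s.
Runoff depth d = ΣQ_DR·Δt / A = 82.00 × 7200 / (29.5 km²) = 20.01 mm.
The 1-cm UH is the DRH scaled by (10 mm)/d, so U_p = 14.3 × 10/20.01 = 7.15 m³/s.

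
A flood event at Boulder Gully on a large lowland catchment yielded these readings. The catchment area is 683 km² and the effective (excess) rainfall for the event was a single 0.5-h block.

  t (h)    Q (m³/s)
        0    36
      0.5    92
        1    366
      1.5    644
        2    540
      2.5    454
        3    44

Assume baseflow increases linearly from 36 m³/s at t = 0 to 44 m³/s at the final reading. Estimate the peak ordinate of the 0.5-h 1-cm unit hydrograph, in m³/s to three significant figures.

U_p ≈ 1210 m³/s

Direct runoff: 0.00, 54.67, 327.33, 604.00, 498.67, 411.33, 0.00 m³/s; ΣQ_DR = 1896 m³/s, peak = 604.00 m³/s.
Runoff depth d = ΣQ_DR·Δt / A = 1896 × 1800 / (683 km²) = 4.997 mm.
The 1-cm UH is the DRH scaled by (10 mm)/d, so U_p = 604.00 × 10/4.997 = 1210 m³/s.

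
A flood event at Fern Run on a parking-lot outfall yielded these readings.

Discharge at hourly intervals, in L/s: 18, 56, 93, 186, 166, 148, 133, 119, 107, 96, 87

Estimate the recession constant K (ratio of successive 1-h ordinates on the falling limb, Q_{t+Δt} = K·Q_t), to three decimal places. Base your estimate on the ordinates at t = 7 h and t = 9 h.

Using the recession-limb readings at t = 7 h and t = 9 h: Q falls from 119 to 96 L/s over 2 intervals.
K = (Q₂/Q₁)^(1/2) = (96/119)^(1/2) = 0.898.

K ≈ 0.898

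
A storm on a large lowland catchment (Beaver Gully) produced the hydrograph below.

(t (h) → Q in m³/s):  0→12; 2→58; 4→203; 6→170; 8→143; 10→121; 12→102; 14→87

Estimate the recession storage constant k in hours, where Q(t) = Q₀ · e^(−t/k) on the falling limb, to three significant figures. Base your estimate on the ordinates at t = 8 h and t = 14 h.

k ≈ 12.1 h

On the falling limb, Q drops from 143 to 87 m³/s between t = 8 h and t = 14 h (Δt = 6 h).
k = −Δt / ln(Q₂/Q₁) = −6 / ln(87/143) = 12.1 h.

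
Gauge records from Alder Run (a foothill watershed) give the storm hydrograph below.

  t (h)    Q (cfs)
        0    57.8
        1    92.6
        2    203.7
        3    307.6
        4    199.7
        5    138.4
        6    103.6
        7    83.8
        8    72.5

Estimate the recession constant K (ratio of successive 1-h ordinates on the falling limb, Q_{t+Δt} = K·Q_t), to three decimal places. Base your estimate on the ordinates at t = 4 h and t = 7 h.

K ≈ 0.749

Using the recession-limb readings at t = 4 h and t = 7 h: Q falls from 199.7 to 83.8 cfs over 3 intervals.
K = (Q₂/Q₁)^(1/3) = (83.8/199.7)^(1/3) = 0.749.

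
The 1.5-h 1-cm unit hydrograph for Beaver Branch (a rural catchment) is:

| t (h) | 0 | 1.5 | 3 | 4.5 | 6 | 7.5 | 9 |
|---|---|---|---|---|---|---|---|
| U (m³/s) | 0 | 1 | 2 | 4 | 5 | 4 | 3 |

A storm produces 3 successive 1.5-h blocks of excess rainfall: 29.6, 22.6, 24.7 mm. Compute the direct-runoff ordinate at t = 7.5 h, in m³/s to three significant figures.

By discrete convolution, Q_j = Σ (P_i / 10 mm) · U_{j−i}.
At t = 7.5 h (j=5): Q = (29.6/10)·4 + (22.6/10)·5 + (24.7/10)·4 = 33.0 m³/s.

Q ≈ 33.0 m³/s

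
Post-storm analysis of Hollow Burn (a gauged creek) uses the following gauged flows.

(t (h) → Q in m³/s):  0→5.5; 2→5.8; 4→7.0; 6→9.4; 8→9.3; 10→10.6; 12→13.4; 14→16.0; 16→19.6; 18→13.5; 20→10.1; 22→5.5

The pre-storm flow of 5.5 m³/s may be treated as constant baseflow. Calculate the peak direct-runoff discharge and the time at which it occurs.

Subtracting baseflow gives direct-runoff ordinates: 0.0, 0.3, 1.5, 3.9, 3.8, 5.1, 7.9, 10.5, 14.1, 8.0, 4.6, 0.0 m³/s.
The maximum is 14.1 m³/s, occurring at the reading for t = 16 h.

Q_p = 14.1 m³/s at t = 16 h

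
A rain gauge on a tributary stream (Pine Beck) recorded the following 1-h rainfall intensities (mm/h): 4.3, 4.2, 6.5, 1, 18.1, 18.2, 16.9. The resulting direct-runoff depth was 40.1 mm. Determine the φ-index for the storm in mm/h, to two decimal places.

φ ≈ 4.90 mm/h

Only the 4 blocks with intensity above φ contribute runoff: 6.5, 18.1, 18.2, 16.9 mm/h.
Σ(I−φ)·Δt = d  ⇒  (6.5+18.1+18.2+16.9 − 4φ)·1 = 40.1
φ = (59.70 − 40.1/1) / 4 = 4.90 mm/h.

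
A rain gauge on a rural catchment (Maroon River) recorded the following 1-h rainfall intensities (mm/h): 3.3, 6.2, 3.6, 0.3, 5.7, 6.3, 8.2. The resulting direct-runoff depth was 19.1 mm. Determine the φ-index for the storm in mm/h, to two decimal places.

φ ≈ 2.37 mm/h

Only the 6 blocks with intensity above φ contribute runoff: 3.3, 6.2, 3.6, 5.7, 6.3, 8.2 mm/h.
Σ(I−φ)·Δt = d  ⇒  (3.3+6.2+3.6+5.7+6.3+8.2 − 6φ)·1 = 19.1
φ = (33.30 − 19.1/1) / 6 = 2.37 mm/h.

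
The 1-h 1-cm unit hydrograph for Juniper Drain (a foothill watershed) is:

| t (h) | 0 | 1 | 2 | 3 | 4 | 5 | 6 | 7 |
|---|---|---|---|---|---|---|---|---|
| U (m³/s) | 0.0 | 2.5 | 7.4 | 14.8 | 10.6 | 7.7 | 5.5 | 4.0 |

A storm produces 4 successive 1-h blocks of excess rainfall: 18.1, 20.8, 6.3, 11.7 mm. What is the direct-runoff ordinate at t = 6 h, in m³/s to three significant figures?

By discrete convolution, Q_j = Σ (P_i / 10 mm) · U_{j−i}.
At t = 6 h (j=6): Q = (18.1/10)·5.5 + (20.8/10)·7.7 + (6.3/10)·10.6 + (11.7/10)·14.8 = 50.0 m³/s.

Q ≈ 50.0 m³/s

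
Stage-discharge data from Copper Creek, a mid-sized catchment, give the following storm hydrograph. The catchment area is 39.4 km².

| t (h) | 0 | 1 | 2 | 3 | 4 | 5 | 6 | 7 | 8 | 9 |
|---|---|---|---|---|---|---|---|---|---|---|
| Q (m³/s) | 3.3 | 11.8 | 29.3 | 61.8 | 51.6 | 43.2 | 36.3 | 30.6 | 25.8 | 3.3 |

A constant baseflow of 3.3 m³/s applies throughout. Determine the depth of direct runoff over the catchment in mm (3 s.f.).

d ≈ 24.1 mm

Direct runoff: 0.0, 8.5, 26.0, 58.5, 48.3, 39.9, 33.0, 27.3, 22.5, 0.0 m³/s; ΣQ_DR = 264.0 m³/s.
V = ΣQ_DR · Δt = 264.0 × 3600 s = 9.504 × 10^5 m³.
Over A = 39.4 km², depth = V / A = 24.1 mm.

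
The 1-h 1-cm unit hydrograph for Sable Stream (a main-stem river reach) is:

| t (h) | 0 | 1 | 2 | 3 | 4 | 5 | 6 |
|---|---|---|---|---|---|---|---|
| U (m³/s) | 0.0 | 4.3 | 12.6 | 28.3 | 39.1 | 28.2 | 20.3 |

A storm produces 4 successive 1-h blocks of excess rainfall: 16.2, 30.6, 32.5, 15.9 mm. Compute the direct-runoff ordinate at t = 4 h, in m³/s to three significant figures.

By discrete convolution, Q_j = Σ (P_i / 10 mm) · U_{j−i}.
At t = 4 h (j=4): Q = (16.2/10)·39.1 + (30.6/10)·28.3 + (32.5/10)·12.6 + (15.9/10)·4.3 = 198 m³/s.

Q ≈ 198 m³/s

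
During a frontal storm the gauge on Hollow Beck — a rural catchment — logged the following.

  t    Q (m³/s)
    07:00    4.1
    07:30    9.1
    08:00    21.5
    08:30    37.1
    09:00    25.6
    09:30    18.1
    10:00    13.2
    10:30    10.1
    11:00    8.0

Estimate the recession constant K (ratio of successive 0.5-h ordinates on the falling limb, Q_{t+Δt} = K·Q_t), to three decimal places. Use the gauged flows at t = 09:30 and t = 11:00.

Using the recession-limb readings at t = 09:30 and t = 11:00: Q falls from 18.1 to 8.0 m³/s over 3 intervals.
K = (Q₂/Q₁)^(1/3) = (8.0/18.1)^(1/3) = 0.762.

K ≈ 0.762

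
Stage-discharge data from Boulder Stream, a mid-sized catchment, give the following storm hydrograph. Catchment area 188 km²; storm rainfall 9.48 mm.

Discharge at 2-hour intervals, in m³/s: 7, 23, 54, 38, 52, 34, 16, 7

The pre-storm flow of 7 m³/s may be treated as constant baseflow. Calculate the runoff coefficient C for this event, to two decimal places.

ΣQ_DR = 175.0 m³/s; V = ΣQ_DR·Δt = 1.260 × 10^6 m³.
Runoff depth d = V / A = 6.702 mm.
C = d / P = 6.702 / 9.48 = 0.71.

C ≈ 0.71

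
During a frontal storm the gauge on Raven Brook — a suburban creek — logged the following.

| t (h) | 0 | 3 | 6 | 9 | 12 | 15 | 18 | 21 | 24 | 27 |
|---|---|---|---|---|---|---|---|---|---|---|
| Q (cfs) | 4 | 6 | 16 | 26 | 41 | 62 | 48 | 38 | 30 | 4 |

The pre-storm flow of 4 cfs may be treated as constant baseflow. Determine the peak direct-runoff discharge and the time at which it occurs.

Subtracting baseflow gives direct-runoff ordinates: 0.0, 2.0, 12.0, 22.0, 37.0, 58.0, 44.0, 34.0, 26.0, 0.0 cfs.
The maximum is 58.0 cfs, occurring at the reading for t = 15 h.

Q_p = 58.0 cfs at t = 15 h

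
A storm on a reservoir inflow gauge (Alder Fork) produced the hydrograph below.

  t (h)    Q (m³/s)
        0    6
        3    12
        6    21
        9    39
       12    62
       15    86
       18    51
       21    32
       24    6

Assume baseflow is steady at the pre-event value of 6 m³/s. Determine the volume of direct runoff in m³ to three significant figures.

Direct-runoff ordinates (Q − Q_b): 0.0, 6.0, 15.0, 33.0, 56.0, 80.0, 45.0, 26.0, 0.0 m³/s.
ΣQ_DR = 261.0 m³/s.
With Δt = 3 h = 10800 s, V = ΣQ_DR · Δt = 261.0 × 10800 = 2.82 × 10^6 m³.

V ≈ 2.82 × 10^6 m³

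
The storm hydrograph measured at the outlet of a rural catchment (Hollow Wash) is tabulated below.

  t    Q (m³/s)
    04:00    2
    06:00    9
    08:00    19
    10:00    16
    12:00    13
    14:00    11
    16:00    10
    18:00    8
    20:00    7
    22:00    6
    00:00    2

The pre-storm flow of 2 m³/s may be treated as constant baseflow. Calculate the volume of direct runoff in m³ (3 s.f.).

V ≈ 5.83 × 10^5 m³

Direct-runoff ordinates (Q − Q_b): 0.0, 7.0, 17.0, 14.0, 11.0, 9.0, 8.0, 6.0, 5.0, 4.0, 0.0 m³/s.
ΣQ_DR = 81.00 m³/s.
With Δt = 2 h = 7200 s, V = ΣQ_DR · Δt = 81.00 × 7200 = 5.83 × 10^5 m³.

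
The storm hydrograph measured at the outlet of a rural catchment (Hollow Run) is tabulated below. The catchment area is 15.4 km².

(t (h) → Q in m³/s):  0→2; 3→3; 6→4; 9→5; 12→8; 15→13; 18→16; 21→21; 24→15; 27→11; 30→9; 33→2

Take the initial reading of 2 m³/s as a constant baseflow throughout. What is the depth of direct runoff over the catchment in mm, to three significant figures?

Direct runoff: 0.0, 1.0, 2.0, 3.0, 6.0, 11.0, 14.0, 19.0, 13.0, 9.0, 7.0, 0.0 m³/s; ΣQ_DR = 85.00 m³/s.
V = ΣQ_DR · Δt = 85.00 × 10800 s = 9.180 × 10^5 m³.
Over A = 15.4 km², depth = V / A = 59.6 mm.

d ≈ 59.6 mm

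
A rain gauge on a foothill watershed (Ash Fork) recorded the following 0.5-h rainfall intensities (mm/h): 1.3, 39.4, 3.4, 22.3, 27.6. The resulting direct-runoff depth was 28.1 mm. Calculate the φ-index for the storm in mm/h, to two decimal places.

φ ≈ 11.03 mm/h

Only the 3 blocks with intensity above φ contribute runoff: 39.4, 22.3, 27.6 mm/h.
Σ(I−φ)·Δt = d  ⇒  (39.4+22.3+27.6 − 3φ)·0.5 = 28.1
φ = (89.30 − 28.1/0.5) / 3 = 11.03 mm/h.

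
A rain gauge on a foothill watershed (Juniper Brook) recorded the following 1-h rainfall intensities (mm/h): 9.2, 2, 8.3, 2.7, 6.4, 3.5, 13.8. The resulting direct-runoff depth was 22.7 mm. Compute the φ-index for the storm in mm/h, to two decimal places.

Only the 4 blocks with intensity above φ contribute runoff: 9.2, 8.3, 6.4, 13.8 mm/h.
Σ(I−φ)·Δt = d  ⇒  (9.2+8.3+6.4+13.8 − 4φ)·1 = 22.7
φ = (37.70 − 22.7/1) / 4 = 3.75 mm/h.

φ ≈ 3.75 mm/h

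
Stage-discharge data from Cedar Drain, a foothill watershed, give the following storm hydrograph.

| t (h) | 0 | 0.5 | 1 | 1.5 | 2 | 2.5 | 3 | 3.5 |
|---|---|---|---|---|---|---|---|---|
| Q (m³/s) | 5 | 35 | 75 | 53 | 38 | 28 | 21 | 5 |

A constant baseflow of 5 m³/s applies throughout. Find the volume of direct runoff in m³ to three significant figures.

Direct-runoff ordinates (Q − Q_b): 0.0, 30.0, 70.0, 48.0, 33.0, 23.0, 16.0, 0.0 m³/s.
ΣQ_DR = 220.0 m³/s.
With Δt = 0.5 h = 1800 s, V = ΣQ_DR · Δt = 220.0 × 1800 = 3.96 × 10^5 m³.

V ≈ 3.96 × 10^5 m³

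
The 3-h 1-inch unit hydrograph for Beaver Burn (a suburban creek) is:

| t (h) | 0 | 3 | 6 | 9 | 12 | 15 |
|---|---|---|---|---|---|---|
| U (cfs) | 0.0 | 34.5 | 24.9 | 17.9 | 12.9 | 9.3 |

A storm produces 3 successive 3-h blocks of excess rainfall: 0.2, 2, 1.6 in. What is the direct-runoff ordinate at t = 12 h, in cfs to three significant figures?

Q ≈ 78.2 cfs

By discrete convolution, Q_j = Σ (P_i / 1 in) · U_{j−i}.
At t = 12 h (j=4): Q = (0.2/1)·12.9 + (2/1)·17.9 + (1.6/1)·24.9 = 78.2 cfs.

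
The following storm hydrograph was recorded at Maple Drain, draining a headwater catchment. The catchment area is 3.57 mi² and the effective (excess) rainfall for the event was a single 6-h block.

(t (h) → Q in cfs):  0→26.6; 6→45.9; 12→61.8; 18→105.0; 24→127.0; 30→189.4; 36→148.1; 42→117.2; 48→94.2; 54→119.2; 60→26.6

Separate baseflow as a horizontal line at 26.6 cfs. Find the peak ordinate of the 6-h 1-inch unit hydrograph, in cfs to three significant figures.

Direct runoff: 0.0, 19.3, 35.2, 78.4, 100.4, 162.8, 121.5, 90.6, 67.6, 92.6, 0.0 cfs; ΣQ_DR = 768.4 cfs, peak = 162.8 cfs.
Runoff depth d = ΣQ_DR·Δt / A = 768.4 × 21600 / (3.57 mi²) = 2.001 in.
The 1-inch UH is the DRH scaled by (1 in)/d, so U_p = 162.8 × 1/2.001 = 81.4 cfs.

U_p ≈ 81.4 cfs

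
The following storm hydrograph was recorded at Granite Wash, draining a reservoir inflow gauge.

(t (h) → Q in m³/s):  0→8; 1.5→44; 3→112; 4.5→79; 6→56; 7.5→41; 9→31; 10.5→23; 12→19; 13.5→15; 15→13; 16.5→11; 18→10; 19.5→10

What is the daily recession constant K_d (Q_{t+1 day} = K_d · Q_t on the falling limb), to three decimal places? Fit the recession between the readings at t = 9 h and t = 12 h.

K_d ≈ 0.020

Between t = 9 h and t = 12 h the flow falls from 31 to 19 m³/s over 2×1.5 h = 3 h.
Per-interval ratio K = (19/31)^(1/2) = 0.7829; K_d = K^(24/1.5) = 0.020.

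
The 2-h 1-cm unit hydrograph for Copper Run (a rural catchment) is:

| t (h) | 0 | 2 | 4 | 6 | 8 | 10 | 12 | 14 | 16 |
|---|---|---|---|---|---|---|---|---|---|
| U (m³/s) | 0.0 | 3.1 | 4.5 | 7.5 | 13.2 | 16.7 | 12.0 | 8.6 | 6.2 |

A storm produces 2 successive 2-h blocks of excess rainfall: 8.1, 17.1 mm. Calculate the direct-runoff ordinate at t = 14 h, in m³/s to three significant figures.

By discrete convolution, Q_j = Σ (P_i / 10 mm) · U_{j−i}.
At t = 14 h (j=7): Q = (8.1/10)·8.6 + (17.1/10)·12.0 = 27.5 m³/s.

Q ≈ 27.5 m³/s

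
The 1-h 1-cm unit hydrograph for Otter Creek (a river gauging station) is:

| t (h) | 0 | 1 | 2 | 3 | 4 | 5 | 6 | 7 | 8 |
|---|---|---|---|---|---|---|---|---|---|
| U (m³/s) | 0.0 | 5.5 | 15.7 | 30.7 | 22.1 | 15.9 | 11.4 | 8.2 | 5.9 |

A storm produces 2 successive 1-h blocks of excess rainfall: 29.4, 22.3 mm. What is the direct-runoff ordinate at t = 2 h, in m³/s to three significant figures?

Q ≈ 58.4 m³/s

By discrete convolution, Q_j = Σ (P_i / 10 mm) · U_{j−i}.
At t = 2 h (j=2): Q = (29.4/10)·15.7 + (22.3/10)·5.5 = 58.4 m³/s.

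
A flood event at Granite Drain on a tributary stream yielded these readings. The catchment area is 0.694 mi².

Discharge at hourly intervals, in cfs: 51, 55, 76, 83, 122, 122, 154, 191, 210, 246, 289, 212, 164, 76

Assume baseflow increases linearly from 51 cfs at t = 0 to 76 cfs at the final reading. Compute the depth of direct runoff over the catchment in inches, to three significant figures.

d ≈ 2.59 in

Direct runoff: 0.00, 2.08, 21.15, 26.23, 63.31, 61.38, 91.46, 126.54, 143.62, 177.69, 218.77, 139.85, 89.92, 0.00 cfs; ΣQ_DR = 1162 cfs.
V = ΣQ_DR · Δt = 1162 × 3600 s = 4.183 × 10^6 ft³.
Over A = 0.694 mi², depth = V / A = 2.59 in.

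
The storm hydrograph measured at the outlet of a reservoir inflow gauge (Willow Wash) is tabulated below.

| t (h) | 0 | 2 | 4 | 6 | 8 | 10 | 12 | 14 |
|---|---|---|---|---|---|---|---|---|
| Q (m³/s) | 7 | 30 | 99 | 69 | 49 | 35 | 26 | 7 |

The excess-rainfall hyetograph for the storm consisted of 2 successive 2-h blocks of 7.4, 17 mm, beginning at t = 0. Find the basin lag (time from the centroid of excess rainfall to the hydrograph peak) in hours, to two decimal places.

Centroid of excess rainfall: t_c = Σ P_i·t̄_i / ΣP_i = 2.3934 h (block centres at 1, 3 h).
Hydrograph peak occurs at t = 4 h, so basin lag t_L = 4 − 2.3934 = 1.61 h.

t_L ≈ 1.61 h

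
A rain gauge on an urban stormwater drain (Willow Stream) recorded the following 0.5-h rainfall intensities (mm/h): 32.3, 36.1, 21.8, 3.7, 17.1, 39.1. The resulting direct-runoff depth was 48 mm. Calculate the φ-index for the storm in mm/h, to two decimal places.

Only the 5 blocks with intensity above φ contribute runoff: 32.3, 36.1, 21.8, 17.1, 39.1 mm/h.
Σ(I−φ)·Δt = d  ⇒  (32.3+36.1+21.8+17.1+39.1 − 5φ)·0.5 = 48
φ = (146.4 − 48/0.5) / 5 = 10.08 mm/h.

φ ≈ 10.08 mm/h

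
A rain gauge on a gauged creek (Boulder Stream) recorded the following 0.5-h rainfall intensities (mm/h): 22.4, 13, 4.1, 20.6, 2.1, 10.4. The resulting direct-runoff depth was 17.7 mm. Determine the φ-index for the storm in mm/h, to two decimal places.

Only the 4 blocks with intensity above φ contribute runoff: 22.4, 13, 20.6, 10.4 mm/h.
Σ(I−φ)·Δt = d  ⇒  (22.4+13+20.6+10.4 − 4φ)·0.5 = 17.7
φ = (66.40 − 17.7/0.5) / 4 = 7.75 mm/h.

φ ≈ 7.75 mm/h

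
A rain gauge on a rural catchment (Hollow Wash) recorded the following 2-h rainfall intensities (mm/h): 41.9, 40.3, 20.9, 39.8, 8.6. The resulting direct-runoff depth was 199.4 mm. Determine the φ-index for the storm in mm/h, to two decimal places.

Only the 4 blocks with intensity above φ contribute runoff: 41.9, 40.3, 20.9, 39.8 mm/h.
Σ(I−φ)·Δt = d  ⇒  (41.9+40.3+20.9+39.8 − 4φ)·2 = 199.4
φ = (142.9 − 199.4/2) / 4 = 10.80 mm/h.

φ ≈ 10.80 mm/h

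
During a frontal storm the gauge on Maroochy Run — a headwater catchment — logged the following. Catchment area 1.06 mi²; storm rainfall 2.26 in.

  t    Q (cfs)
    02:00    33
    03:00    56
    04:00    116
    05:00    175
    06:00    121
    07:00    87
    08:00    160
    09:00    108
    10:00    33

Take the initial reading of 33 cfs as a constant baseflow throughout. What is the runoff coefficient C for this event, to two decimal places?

C ≈ 0.38

ΣQ_DR = 592.0 cfs; V = ΣQ_DR·Δt = 2.131 × 10^6 ft³.
Runoff depth d = V / A = 0.8654 in.
C = d / P = 0.8654 / 2.26 = 0.38.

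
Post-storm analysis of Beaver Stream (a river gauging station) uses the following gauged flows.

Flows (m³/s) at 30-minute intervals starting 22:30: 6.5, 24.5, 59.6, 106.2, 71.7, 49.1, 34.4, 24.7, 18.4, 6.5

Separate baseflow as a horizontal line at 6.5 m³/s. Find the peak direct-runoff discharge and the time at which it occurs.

Subtracting baseflow gives direct-runoff ordinates: 0.0, 18.0, 53.1, 99.7, 65.2, 42.6, 27.9, 18.2, 11.9, 0.0 m³/s.
The maximum is 99.7 m³/s, occurring at the reading for t = 00:00.

Q_p = 99.7 m³/s at t = 00:00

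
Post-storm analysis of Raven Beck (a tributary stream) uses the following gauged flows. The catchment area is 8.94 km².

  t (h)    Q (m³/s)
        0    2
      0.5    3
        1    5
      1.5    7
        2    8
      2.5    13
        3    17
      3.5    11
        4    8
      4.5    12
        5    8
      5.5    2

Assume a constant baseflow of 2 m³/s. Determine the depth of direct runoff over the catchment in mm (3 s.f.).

Direct runoff: 0.0, 1.0, 3.0, 5.0, 6.0, 11.0, 15.0, 9.0, 6.0, 10.0, 6.0, 0.0 m³/s; ΣQ_DR = 72.00 m³/s.
V = ΣQ_DR · Δt = 72.00 × 1800 s = 1.296 × 10^5 m³.
Over A = 8.94 km², depth = V / A = 14.5 mm.

d ≈ 14.5 mm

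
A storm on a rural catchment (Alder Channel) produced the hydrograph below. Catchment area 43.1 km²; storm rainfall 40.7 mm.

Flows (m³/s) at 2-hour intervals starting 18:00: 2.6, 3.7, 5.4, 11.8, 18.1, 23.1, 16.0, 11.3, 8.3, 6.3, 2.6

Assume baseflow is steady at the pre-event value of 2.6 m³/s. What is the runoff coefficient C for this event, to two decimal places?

ΣQ_DR = 80.60 m³/s; V = ΣQ_DR·Δt = 5.803 × 10^5 m³.
Runoff depth d = V / A = 13.46 mm.
C = d / P = 13.46 / 40.7 = 0.33.

C ≈ 0.33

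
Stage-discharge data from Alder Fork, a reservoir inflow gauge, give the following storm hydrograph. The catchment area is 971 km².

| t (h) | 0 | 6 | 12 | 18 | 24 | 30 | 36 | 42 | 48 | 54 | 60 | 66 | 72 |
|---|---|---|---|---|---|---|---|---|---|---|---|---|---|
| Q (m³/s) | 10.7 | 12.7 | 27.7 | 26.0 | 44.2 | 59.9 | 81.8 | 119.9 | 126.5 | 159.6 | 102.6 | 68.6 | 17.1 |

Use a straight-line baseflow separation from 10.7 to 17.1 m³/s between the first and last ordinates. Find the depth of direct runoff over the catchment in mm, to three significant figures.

Direct runoff: 0.00, 1.47, 15.93, 13.70, 31.37, 46.53, 67.90, 105.47, 111.53, 144.10, 86.57, 52.03, 0.00 m³/s; ΣQ_DR = 676.6 m³/s.
V = ΣQ_DR · Δt = 676.6 × 21600 s = 1.461 × 10^7 m³.
Over A = 971 km², depth = V / A = 15.1 mm.

d ≈ 15.1 mm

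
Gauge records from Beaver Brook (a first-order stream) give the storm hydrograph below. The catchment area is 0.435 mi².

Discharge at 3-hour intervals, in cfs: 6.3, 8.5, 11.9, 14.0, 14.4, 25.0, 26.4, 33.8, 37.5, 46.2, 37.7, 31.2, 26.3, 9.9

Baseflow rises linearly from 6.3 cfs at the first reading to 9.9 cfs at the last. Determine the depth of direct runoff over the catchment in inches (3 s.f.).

d ≈ 2.31 in

Direct runoff: 0.00, 1.92, 5.05, 6.87, 6.99, 17.32, 18.44, 25.56, 28.98, 37.41, 28.63, 21.85, 16.68, 0.00 cfs; ΣQ_DR = 215.7 cfs.
V = ΣQ_DR · Δt = 215.7 × 10800 s = 2.330 × 10^6 ft³.
Over A = 0.435 mi², depth = V / A = 2.31 in.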